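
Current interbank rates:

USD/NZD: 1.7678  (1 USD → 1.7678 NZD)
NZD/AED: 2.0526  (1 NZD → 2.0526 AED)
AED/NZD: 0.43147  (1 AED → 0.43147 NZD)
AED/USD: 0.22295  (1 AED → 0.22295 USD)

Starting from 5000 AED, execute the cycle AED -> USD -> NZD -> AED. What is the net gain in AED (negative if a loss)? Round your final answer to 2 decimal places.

-955.03

5000 AED × 0.22295 = 1114.75 USD
1114.75 USD × 1.7678 = 1970.65505 NZD
1970.65505 NZD × 2.0526 = 4044.96655563 AED
Net change: 4044.96655563 − 5000 = -955.03344437 AED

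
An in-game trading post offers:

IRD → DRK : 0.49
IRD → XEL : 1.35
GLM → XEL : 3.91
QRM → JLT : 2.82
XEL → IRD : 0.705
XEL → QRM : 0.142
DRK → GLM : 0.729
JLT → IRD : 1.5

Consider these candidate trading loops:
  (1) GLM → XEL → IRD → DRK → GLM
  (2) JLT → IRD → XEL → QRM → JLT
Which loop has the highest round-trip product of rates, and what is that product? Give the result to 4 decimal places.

0.9847

(1) 3.91 × 0.705 × 0.49 × 0.729 = 0.98467
(2) 1.5 × 1.35 × 0.142 × 2.82 = 0.81089
Highest is cycle (1) at 0.9847 (≤1, no arbitrage).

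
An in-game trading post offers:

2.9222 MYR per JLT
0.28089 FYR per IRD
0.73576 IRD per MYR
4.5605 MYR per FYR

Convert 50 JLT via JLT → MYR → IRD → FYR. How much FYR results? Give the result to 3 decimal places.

50 JLT × 2.9222 = 146.11 MYR
146.11 MYR × 0.73576 = 107.5018936 IRD
107.5018936 IRD × 0.28089 = 30.196206893304 FYR

30.196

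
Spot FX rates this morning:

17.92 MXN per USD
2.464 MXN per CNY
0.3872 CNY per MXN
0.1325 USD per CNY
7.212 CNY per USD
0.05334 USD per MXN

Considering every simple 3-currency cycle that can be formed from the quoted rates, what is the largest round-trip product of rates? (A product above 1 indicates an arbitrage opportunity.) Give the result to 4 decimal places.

0.9479

CNY→MXN→USD→CNY: 2.464 × 0.05334 × 7.212 = 0.94787
CNY→USD→MXN→CNY: 0.1325 × 17.92 × 0.3872 = 0.91937
Maximum is CNY→MXN→USD→CNY at 0.9479; no arbitrage — every cycle loses value.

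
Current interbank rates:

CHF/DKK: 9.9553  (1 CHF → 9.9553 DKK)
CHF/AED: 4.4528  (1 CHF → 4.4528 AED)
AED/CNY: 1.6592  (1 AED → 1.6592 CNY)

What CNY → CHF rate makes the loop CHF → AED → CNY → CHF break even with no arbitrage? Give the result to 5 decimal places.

0.13535

Known legs of the cycle: 4.4528 × 1.6592 = 7.38808576
For no arbitrage the full-cycle product must be 1, so the missing rate is 1 / 7.38808576 ≈ 0.1353531.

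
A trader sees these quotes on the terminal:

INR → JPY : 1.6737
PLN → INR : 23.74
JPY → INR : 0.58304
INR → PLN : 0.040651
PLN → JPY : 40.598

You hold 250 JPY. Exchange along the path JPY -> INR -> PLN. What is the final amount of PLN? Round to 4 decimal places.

5.9253

250 JPY × 0.58304 = 145.76 INR
145.76 INR × 0.040651 = 5.92528976 PLN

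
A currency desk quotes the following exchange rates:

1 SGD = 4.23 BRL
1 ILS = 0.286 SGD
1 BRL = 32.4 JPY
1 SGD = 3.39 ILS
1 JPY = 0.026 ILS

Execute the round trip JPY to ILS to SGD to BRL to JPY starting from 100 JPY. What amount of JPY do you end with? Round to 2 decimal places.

100 JPY × 0.026 = 2.6 ILS
2.6 ILS × 0.286 = 0.7436 SGD
0.7436 SGD × 4.23 = 3.145428 BRL
3.145428 BRL × 32.4 = 101.9118672 JPY

101.91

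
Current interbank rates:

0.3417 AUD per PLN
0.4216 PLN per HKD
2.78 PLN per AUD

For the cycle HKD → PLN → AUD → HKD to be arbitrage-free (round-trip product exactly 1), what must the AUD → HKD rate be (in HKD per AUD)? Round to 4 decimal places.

6.9415

Known legs of the cycle: 0.4216 × 0.3417 = 0.14406072
For no arbitrage the full-cycle product must be 1, so the missing rate is 1 / 0.14406072 ≈ 6.941517.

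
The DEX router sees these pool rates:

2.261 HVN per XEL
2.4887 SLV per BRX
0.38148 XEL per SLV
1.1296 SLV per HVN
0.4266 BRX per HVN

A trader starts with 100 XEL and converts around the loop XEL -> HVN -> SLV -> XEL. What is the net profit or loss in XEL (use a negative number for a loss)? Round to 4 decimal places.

-2.5690

100 XEL × 2.261 = 226.1 HVN
226.1 HVN × 1.1296 = 255.40256 SLV
255.40256 SLV × 0.38148 = 97.4309685888 XEL
Net change: 97.4309685888 − 100 = -2.5690314112 XEL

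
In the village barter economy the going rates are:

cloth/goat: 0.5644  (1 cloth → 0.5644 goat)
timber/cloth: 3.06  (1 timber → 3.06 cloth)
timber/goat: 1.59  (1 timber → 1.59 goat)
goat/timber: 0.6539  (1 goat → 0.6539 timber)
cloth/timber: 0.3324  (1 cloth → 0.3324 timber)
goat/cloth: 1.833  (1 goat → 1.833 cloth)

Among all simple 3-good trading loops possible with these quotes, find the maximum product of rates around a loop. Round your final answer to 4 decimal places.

1.1293

timber→cloth→goat→timber: 3.06 × 0.5644 × 0.6539 = 1.12933
timber→goat→cloth→timber: 1.59 × 1.833 × 0.3324 = 0.96877
Maximum is timber→cloth→goat→timber at 1.1293; arbitrage exists.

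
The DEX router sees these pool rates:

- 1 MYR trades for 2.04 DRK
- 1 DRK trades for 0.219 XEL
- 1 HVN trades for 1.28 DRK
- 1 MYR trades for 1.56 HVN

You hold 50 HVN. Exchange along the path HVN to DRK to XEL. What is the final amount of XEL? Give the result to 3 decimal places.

14.016

50 HVN × 1.28 = 64 DRK
64 DRK × 0.219 = 14.016 XEL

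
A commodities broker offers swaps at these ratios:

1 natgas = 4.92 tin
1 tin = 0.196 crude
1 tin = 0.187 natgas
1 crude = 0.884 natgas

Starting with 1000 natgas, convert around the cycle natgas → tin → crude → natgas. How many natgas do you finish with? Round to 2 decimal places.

1000 natgas × 4.92 = 4920 tin
4920 tin × 0.196 = 964.32 crude
964.32 crude × 0.884 = 852.45888 natgas

852.46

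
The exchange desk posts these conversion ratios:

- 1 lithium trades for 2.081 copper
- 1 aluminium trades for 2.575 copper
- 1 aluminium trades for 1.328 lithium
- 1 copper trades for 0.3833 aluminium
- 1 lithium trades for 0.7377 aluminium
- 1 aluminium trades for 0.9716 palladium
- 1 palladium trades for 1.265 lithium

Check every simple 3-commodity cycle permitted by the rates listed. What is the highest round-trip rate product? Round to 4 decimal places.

1.0593

copper→aluminium→lithium→copper: 0.3833 × 1.328 × 2.081 = 1.05928
palladium→lithium→aluminium→palladium: 1.265 × 0.7377 × 0.9716 = 0.90669
Maximum is copper→aluminium→lithium→copper at 1.0593; arbitrage exists.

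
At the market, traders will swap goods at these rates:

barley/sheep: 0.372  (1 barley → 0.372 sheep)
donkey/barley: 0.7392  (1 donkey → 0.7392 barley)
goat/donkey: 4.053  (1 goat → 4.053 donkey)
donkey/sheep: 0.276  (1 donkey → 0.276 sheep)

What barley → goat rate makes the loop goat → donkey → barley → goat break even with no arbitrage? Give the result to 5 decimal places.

Known legs of the cycle: 4.053 × 0.7392 = 2.9959776
For no arbitrage the full-cycle product must be 1, so the missing rate is 1 / 2.9959776 ≈ 0.3337809.

0.33378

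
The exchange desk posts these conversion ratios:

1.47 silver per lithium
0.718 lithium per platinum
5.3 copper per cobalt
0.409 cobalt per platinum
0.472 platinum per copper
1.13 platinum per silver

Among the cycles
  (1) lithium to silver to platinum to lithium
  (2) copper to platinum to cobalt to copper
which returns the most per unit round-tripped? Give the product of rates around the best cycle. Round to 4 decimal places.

(1) 1.47 × 1.13 × 0.718 = 1.19267
(2) 0.472 × 0.409 × 5.3 = 1.02315
Highest is cycle (1) at 1.1927 (>1, arbitrage).

1.1927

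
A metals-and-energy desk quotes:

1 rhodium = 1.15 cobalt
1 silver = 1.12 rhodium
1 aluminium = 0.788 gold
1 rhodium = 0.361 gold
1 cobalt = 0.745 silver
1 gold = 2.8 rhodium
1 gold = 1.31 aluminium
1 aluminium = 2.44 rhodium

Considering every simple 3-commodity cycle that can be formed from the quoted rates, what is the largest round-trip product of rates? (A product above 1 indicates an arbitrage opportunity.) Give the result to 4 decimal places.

1.1539

aluminium→rhodium→gold→aluminium: 2.44 × 0.361 × 1.31 = 1.15390
silver→rhodium→cobalt→silver: 1.12 × 1.15 × 0.745 = 0.95956
Maximum is aluminium→rhodium→gold→aluminium at 1.1539; arbitrage exists.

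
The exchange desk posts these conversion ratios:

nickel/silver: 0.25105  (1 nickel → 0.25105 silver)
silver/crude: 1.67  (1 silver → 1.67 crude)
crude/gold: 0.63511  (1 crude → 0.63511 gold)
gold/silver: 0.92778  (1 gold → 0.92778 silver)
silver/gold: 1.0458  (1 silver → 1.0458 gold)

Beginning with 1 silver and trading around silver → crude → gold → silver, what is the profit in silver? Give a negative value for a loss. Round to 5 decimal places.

-0.01597

1 silver × 1.67 = 1.67 crude
1.67 crude × 0.63511 = 1.0606337 gold
1.0606337 gold × 0.92778 = 0.984034734186 silver
Net change: 0.984034734186 − 1 = -0.015965265814 silver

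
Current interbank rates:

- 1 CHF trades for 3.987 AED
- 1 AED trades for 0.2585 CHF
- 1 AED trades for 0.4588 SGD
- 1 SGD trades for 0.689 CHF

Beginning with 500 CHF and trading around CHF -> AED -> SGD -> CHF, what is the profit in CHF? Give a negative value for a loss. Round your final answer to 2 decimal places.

130.17

500 CHF × 3.987 = 1993.5 AED
1993.5 AED × 0.4588 = 914.6178 SGD
914.6178 SGD × 0.689 = 630.1716642 CHF
Net change: 630.1716642 − 500 = 130.1716642 CHF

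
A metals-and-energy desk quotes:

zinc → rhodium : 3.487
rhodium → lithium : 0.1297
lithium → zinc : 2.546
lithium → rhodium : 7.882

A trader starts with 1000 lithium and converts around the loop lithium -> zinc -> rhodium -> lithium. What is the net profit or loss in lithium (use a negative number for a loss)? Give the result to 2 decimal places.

151.46

1000 lithium × 2.546 = 2546 zinc
2546 zinc × 3.487 = 8877.902 rhodium
8877.902 rhodium × 0.1297 = 1151.4638894 lithium
Net change: 1151.4638894 − 1000 = 151.4638894 lithium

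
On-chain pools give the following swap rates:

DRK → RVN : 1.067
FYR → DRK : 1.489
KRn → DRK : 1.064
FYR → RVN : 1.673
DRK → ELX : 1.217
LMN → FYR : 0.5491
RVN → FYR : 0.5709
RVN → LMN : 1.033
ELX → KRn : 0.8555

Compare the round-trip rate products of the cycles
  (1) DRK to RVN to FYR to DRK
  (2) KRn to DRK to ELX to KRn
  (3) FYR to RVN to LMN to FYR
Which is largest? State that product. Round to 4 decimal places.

1.1078

(1) 1.067 × 0.5709 × 1.489 = 0.90702
(2) 1.064 × 1.217 × 0.8555 = 1.10778
(3) 1.673 × 1.033 × 0.5491 = 0.94896
Highest is cycle (2) at 1.1078 (>1, arbitrage).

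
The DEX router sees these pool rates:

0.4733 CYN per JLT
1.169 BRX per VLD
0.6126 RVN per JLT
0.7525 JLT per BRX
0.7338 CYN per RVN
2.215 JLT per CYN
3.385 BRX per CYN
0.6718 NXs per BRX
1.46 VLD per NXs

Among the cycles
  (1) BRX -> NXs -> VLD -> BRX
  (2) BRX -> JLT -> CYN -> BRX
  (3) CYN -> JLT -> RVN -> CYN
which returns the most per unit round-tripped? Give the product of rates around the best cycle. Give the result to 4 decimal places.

1.2056

(1) 0.6718 × 1.46 × 1.169 = 1.14659
(2) 0.7525 × 0.4733 × 3.385 = 1.20560
(3) 2.215 × 0.6126 × 0.7338 = 0.99570
Highest is cycle (2) at 1.2056 (>1, arbitrage).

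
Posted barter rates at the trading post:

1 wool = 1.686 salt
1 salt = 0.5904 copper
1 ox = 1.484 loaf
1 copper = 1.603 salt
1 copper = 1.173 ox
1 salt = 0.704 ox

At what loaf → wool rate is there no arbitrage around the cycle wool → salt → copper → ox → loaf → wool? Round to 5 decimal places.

0.57712

Known legs of the cycle: 1.686 × 0.5904 × 1.173 × 1.484 = 1.7327496993408
For no arbitrage the full-cycle product must be 1, so the missing rate is 1 / 1.7327496993408 ≈ 0.5771174.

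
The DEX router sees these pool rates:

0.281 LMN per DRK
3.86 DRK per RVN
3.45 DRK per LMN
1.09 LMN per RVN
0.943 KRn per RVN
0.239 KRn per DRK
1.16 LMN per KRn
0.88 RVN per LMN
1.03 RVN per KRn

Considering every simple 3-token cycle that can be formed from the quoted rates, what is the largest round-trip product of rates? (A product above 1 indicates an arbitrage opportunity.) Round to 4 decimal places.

0.9626

LMN→RVN→KRn→LMN: 0.88 × 0.943 × 1.16 = 0.96261
LMN→DRK→KRn→LMN: 3.45 × 0.239 × 1.16 = 0.95648
LMN→RVN→DRK→LMN: 0.88 × 3.86 × 0.281 = 0.95450
RVN→DRK→KRn→RVN: 3.86 × 0.239 × 1.03 = 0.95022
Maximum is LMN→RVN→KRn→LMN at 0.9626; no arbitrage — every cycle loses value.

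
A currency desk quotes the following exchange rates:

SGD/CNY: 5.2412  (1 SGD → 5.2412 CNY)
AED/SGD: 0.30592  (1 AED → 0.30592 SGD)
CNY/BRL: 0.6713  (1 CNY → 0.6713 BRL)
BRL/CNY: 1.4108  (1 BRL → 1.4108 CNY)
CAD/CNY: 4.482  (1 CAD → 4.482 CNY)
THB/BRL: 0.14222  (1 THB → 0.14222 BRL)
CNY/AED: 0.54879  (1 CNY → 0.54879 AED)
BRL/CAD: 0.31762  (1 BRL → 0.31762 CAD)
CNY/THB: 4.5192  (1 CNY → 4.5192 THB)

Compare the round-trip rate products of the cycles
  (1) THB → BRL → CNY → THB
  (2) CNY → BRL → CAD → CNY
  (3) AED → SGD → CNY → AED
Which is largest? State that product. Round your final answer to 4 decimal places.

(1) 0.14222 × 1.4108 × 4.5192 = 0.90675
(2) 0.6713 × 0.31762 × 4.482 = 0.95564
(3) 0.30592 × 5.2412 × 0.54879 = 0.87992
Highest is cycle (2) at 0.9556 (≤1, no arbitrage).

0.9556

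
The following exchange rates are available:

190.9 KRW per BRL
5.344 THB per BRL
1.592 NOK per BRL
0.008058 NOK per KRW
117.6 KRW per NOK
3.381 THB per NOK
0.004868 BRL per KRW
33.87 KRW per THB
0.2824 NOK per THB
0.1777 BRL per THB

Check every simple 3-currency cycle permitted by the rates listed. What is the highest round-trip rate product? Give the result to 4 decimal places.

0.9565

THB→BRL→NOK→THB: 0.1777 × 1.592 × 3.381 = 0.95648
THB→KRW→NOK→THB: 33.87 × 0.008058 × 3.381 = 0.92276
BRL→NOK→KRW→BRL: 1.592 × 117.6 × 0.004868 = 0.91138
THB→KRW→BRL→THB: 33.87 × 0.004868 × 5.344 = 0.88111
Maximum is THB→BRL→NOK→THB at 0.9565; no arbitrage — every cycle loses value.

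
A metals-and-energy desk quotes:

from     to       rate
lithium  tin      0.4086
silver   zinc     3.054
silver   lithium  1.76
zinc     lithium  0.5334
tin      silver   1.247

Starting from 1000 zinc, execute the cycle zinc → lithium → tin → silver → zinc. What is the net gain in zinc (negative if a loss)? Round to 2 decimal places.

-169.98

1000 zinc × 0.5334 = 533.4 lithium
533.4 lithium × 0.4086 = 217.94724 tin
217.94724 tin × 1.247 = 271.78020828 silver
271.78020828 silver × 3.054 = 830.01675608712 zinc
Net change: 830.01675608712 − 1000 = -169.98324391288 zinc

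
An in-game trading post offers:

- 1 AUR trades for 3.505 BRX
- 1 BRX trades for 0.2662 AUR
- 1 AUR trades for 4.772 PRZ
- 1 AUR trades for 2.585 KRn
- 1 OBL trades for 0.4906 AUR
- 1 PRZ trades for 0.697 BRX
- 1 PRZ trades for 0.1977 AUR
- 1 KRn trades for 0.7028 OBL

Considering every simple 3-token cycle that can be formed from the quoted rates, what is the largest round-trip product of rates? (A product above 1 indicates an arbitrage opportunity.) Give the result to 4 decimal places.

0.8913

OBL→AUR→KRn→OBL: 0.4906 × 2.585 × 0.7028 = 0.89129
AUR→PRZ→BRX→AUR: 4.772 × 0.697 × 0.2662 = 0.88540
Maximum is OBL→AUR→KRn→OBL at 0.8913; no arbitrage — every cycle loses value.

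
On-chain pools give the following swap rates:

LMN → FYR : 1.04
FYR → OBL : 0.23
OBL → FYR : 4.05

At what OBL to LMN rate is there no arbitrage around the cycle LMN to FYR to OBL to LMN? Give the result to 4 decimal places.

4.1806

Known legs of the cycle: 1.04 × 0.23 = 0.2392
For no arbitrage the full-cycle product must be 1, so the missing rate is 1 / 0.2392 ≈ 4.180602.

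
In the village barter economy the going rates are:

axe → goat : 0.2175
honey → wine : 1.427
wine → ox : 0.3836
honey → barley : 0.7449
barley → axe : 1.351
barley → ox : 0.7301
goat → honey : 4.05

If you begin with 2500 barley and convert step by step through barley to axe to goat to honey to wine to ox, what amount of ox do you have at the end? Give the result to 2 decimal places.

1628.59

2500 barley × 1.351 = 3377.5 axe
3377.5 axe × 0.2175 = 734.60625 goat
734.60625 goat × 4.05 = 2975.1553125 honey
2975.1553125 honey × 1.427 = 4245.5466309375 wine
4245.5466309375 wine × 0.3836 = 1628.591687627625 ox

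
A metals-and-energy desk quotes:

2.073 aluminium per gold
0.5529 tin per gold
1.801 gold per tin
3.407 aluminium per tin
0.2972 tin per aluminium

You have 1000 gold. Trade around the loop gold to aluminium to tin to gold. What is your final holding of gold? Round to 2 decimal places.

1000 gold × 2.073 = 2073 aluminium
2073 aluminium × 0.2972 = 616.0956 tin
616.0956 tin × 1.801 = 1109.5881756 gold

1109.59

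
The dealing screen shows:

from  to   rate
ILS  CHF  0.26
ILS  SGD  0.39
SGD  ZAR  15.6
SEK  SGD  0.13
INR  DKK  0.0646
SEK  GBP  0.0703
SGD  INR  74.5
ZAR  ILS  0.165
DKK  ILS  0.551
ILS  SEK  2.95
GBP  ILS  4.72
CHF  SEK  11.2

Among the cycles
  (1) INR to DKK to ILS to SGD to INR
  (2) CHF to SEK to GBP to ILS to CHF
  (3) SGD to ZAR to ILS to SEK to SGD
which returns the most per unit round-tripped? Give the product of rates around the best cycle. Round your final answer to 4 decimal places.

1.0342

(1) 0.0646 × 0.551 × 0.39 × 74.5 = 1.03420
(2) 11.2 × 0.0703 × 4.72 × 0.26 = 0.96625
(3) 15.6 × 0.165 × 2.95 × 0.13 = 0.98713
Highest is cycle (1) at 1.0342 (>1, arbitrage).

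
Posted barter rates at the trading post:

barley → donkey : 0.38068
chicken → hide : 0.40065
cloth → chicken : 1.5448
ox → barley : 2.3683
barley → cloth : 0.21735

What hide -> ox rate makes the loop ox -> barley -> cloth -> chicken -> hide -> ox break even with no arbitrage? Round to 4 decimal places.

3.1388

Known legs of the cycle: 2.3683 × 0.21735 × 1.5448 × 0.40065 = 0.3185911938646206
For no arbitrage the full-cycle product must be 1, so the missing rate is 1 / 0.3185911938646206 ≈ 3.138819.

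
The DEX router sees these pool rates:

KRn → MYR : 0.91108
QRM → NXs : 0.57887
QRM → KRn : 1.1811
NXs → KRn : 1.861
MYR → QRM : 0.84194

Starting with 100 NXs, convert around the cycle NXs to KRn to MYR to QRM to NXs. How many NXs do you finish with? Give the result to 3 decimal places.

82.635

100 NXs × 1.861 = 186.1 KRn
186.1 KRn × 0.91108 = 169.551988 MYR
169.551988 MYR × 0.84194 = 142.75260077672 QRM
142.75260077672 QRM × 0.57887 = 82.6351980116199064 NXs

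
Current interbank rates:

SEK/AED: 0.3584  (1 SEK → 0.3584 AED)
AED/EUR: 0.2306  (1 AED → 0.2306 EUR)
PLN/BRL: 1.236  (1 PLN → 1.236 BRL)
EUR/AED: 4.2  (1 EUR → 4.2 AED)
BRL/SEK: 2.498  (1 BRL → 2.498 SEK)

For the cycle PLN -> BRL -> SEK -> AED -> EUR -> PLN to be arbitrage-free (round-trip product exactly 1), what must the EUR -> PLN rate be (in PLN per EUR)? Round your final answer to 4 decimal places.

Known legs of the cycle: 1.236 × 2.498 × 0.3584 × 0.2306 = 0.25517505011712
For no arbitrage the full-cycle product must be 1, so the missing rate is 1 / 0.25517505011712 ≈ 3.918878.

3.9189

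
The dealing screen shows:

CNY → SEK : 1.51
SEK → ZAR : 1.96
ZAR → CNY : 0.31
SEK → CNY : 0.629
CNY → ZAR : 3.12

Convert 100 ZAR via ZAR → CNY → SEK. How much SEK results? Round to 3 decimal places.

100 ZAR × 0.31 = 31 CNY
31 CNY × 1.51 = 46.81 SEK

46.810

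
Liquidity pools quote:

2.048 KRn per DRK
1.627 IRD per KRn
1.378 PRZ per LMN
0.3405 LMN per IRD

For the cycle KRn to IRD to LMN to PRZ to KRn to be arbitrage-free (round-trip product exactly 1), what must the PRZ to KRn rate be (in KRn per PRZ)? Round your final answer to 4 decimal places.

Known legs of the cycle: 1.627 × 0.3405 × 1.378 = 0.763403043
For no arbitrage the full-cycle product must be 1, so the missing rate is 1 / 0.763403043 ≈ 1.309924.

1.3099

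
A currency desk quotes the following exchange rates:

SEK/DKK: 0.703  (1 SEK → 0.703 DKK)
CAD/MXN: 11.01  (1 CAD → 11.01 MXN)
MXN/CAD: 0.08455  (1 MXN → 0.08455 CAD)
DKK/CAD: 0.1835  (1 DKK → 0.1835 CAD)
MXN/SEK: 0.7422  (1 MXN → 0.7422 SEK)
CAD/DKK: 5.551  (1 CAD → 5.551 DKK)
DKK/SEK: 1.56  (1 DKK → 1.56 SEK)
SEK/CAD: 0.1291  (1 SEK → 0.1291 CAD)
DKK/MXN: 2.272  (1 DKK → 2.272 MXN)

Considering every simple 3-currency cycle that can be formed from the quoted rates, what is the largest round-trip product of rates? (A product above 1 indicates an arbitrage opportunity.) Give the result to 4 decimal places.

DKK→MXN→SEK→DKK: 2.272 × 0.7422 × 0.703 = 1.18545
DKK→SEK→CAD→DKK: 1.56 × 0.1291 × 5.551 = 1.11795
DKK→MXN→CAD→DKK: 2.272 × 0.08455 × 5.551 = 1.06633
MXN→SEK→CAD→MXN: 0.7422 × 0.1291 × 11.01 = 1.05496
Maximum is DKK→MXN→SEK→DKK at 1.1855; arbitrage exists.

1.1855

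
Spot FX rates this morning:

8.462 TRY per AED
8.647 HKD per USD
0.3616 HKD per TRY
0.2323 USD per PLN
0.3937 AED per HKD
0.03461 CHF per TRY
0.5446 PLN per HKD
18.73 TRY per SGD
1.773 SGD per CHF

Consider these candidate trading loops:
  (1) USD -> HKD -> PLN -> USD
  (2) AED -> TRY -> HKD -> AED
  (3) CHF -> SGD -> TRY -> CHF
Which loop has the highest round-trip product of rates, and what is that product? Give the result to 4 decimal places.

(1) 8.647 × 0.5446 × 0.2323 = 1.09394
(2) 8.462 × 0.3616 × 0.3937 = 1.20467
(3) 1.773 × 18.73 × 0.03461 = 1.14934
Highest is cycle (2) at 1.2047 (>1, arbitrage).

1.2047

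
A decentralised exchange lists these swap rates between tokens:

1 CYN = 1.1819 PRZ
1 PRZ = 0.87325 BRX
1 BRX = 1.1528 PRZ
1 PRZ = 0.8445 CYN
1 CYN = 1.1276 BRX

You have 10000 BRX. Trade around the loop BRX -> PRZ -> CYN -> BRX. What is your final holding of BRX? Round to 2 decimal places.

10000 BRX × 1.1528 = 11528 PRZ
11528 PRZ × 0.8445 = 9735.396 CYN
9735.396 CYN × 1.1276 = 10977.6325296 BRX

10977.63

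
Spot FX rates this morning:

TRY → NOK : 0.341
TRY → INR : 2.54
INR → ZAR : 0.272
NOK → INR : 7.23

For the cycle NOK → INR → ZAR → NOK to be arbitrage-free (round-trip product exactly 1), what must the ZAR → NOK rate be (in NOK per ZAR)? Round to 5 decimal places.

Known legs of the cycle: 7.23 × 0.272 = 1.96656
For no arbitrage the full-cycle product must be 1, so the missing rate is 1 / 1.96656 ≈ 0.5085022.

0.50850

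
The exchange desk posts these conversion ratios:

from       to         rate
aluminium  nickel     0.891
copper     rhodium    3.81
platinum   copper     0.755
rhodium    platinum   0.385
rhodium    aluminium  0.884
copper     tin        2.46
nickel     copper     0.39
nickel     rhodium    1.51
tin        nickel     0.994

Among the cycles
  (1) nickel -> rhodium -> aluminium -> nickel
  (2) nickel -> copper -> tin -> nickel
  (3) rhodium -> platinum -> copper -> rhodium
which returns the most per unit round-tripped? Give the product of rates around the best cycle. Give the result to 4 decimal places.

1.1893

(1) 1.51 × 0.884 × 0.891 = 1.18934
(2) 0.39 × 2.46 × 0.994 = 0.95364
(3) 0.385 × 0.755 × 3.81 = 1.10747
Highest is cycle (1) at 1.1893 (>1, arbitrage).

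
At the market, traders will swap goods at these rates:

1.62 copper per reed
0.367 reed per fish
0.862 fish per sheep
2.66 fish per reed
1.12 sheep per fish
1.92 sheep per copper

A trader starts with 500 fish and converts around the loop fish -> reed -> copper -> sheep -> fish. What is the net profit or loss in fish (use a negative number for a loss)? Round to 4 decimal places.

-8.0063

500 fish × 0.367 = 183.5 reed
183.5 reed × 1.62 = 297.27 copper
297.27 copper × 1.92 = 570.7584 sheep
570.7584 sheep × 0.862 = 491.9937408 fish
Net change: 491.9937408 − 500 = -8.0062592 fish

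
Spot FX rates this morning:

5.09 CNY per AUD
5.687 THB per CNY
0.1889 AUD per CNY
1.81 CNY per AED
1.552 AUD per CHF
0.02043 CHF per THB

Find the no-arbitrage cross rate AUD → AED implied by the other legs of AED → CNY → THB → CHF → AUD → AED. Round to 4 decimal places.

3.0639

Known legs of the cycle: 1.81 × 5.687 × 0.02043 × 1.552 = 0.3263787589392
For no arbitrage the full-cycle product must be 1, so the missing rate is 1 / 0.3263787589392 ≈ 3.063925.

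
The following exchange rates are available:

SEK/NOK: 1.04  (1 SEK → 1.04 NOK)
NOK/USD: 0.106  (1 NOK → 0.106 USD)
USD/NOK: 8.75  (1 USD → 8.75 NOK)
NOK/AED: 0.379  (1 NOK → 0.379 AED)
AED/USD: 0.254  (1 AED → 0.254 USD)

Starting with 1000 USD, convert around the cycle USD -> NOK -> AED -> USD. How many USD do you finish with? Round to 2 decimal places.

842.33

1000 USD × 8.75 = 8750 NOK
8750 NOK × 0.379 = 3316.25 AED
3316.25 AED × 0.254 = 842.3275 USD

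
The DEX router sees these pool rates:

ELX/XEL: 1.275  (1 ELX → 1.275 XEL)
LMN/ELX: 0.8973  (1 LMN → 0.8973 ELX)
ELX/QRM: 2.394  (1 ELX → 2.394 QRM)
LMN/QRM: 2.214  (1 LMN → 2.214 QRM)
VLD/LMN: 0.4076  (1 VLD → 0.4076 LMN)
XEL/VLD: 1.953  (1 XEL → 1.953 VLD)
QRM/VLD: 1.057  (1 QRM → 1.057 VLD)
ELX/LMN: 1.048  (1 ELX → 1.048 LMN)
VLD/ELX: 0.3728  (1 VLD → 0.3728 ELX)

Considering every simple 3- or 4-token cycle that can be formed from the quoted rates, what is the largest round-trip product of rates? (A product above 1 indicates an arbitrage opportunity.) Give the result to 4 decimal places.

QRM→VLD→LMN→QRM: 1.057 × 0.4076 × 2.214 = 0.95386
QRM→VLD→ELX→QRM: 1.057 × 0.3728 × 2.394 = 0.94335
ELX→XEL→VLD→ELX: 1.275 × 1.953 × 0.3728 = 0.92830
QRM→VLD→LMN→ELX→QRM: 1.057 × 0.4076 × 0.8973 × 2.394 = 0.92549
QRM→VLD→ELX→LMN→QRM: 1.057 × 0.3728 × 1.048 × 2.214 = 0.91430
ELX→XEL→VLD→LMN→ELX: 1.275 × 1.953 × 0.4076 × 0.8973 = 0.91072
Maximum is QRM→VLD→LMN→QRM at 0.9539; no arbitrage — every cycle loses value.

0.9539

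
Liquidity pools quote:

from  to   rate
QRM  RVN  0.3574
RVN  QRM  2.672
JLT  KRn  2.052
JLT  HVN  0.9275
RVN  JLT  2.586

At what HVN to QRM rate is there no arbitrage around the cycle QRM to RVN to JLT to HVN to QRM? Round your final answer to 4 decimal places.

Known legs of the cycle: 0.3574 × 2.586 × 0.9275 = 0.857229261
For no arbitrage the full-cycle product must be 1, so the missing rate is 1 / 0.857229261 ≈ 1.166549.

1.1665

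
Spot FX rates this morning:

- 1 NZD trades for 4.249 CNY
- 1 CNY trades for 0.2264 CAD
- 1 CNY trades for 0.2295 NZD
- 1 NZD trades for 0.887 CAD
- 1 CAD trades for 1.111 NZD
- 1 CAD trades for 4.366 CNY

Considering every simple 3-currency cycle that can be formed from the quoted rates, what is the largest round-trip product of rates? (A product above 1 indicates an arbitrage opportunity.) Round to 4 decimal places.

CAD→NZD→CNY→CAD: 1.111 × 4.249 × 0.2264 = 1.06875
CAD→CNY→NZD→CAD: 4.366 × 0.2295 × 0.887 = 0.88877
Maximum is CAD→NZD→CNY→CAD at 1.0688; arbitrage exists.

1.0688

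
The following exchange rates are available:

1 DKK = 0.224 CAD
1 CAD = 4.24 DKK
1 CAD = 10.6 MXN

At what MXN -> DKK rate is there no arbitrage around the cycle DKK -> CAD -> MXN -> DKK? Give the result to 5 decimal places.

0.42116

Known legs of the cycle: 0.224 × 10.6 = 2.3744
For no arbitrage the full-cycle product must be 1, so the missing rate is 1 / 2.3744 ≈ 0.4211590.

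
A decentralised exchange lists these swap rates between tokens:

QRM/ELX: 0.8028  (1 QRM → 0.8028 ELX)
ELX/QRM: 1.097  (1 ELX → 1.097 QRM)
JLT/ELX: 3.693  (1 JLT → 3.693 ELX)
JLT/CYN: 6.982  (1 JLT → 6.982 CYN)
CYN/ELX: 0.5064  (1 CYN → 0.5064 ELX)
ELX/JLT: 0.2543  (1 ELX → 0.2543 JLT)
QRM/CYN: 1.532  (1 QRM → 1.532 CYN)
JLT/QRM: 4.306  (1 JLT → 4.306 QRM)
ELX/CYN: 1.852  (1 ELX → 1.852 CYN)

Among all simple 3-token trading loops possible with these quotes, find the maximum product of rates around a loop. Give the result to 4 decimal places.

CYN→ELX→JLT→CYN: 0.5064 × 0.2543 × 6.982 = 0.89912
QRM→ELX→JLT→QRM: 0.8028 × 0.2543 × 4.306 = 0.87908
CYN→ELX→QRM→CYN: 0.5064 × 1.097 × 1.532 = 0.85106
Maximum is CYN→ELX→JLT→CYN at 0.8991; no arbitrage — every cycle loses value.

0.8991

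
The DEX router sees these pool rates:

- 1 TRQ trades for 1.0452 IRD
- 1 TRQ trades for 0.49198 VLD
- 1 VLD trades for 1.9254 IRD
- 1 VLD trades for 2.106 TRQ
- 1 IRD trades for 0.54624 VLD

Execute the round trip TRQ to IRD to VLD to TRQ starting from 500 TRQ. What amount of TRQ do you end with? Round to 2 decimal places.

500 TRQ × 1.0452 = 522.6 IRD
522.6 IRD × 0.54624 = 285.465024 VLD
285.465024 VLD × 2.106 = 601.189340544 TRQ

601.19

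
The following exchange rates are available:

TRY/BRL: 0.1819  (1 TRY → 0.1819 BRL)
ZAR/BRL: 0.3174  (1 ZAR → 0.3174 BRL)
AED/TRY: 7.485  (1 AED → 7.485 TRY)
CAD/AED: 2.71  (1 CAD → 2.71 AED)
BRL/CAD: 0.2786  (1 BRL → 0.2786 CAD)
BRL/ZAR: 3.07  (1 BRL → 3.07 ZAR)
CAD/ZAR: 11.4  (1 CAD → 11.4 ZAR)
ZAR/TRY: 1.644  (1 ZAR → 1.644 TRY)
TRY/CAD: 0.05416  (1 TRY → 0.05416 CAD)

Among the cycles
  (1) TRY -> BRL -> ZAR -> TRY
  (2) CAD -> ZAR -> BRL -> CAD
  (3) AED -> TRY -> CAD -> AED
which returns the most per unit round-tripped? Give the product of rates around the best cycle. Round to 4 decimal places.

1.0986

(1) 0.1819 × 3.07 × 1.644 = 0.91806
(2) 11.4 × 0.3174 × 0.2786 = 1.00808
(3) 7.485 × 0.05416 × 2.71 = 1.09860
Highest is cycle (3) at 1.0986 (>1, arbitrage).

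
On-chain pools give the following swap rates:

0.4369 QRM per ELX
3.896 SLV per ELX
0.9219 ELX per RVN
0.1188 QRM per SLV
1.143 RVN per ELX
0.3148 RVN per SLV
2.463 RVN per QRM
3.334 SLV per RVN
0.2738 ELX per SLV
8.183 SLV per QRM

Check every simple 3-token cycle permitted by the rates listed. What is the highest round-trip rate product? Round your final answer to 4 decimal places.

1.1307

ELX→SLV→RVN→ELX: 3.896 × 0.3148 × 0.9219 = 1.13067
ELX→RVN→SLV→ELX: 1.143 × 3.334 × 0.2738 = 1.04339
ELX→QRM→RVN→ELX: 0.4369 × 2.463 × 0.9219 = 0.99204
ELX→QRM→SLV→ELX: 0.4369 × 8.183 × 0.2738 = 0.97888
SLV→QRM→RVN→SLV: 0.1188 × 2.463 × 3.334 = 0.97554
Maximum is ELX→SLV→RVN→ELX at 1.1307; arbitrage exists.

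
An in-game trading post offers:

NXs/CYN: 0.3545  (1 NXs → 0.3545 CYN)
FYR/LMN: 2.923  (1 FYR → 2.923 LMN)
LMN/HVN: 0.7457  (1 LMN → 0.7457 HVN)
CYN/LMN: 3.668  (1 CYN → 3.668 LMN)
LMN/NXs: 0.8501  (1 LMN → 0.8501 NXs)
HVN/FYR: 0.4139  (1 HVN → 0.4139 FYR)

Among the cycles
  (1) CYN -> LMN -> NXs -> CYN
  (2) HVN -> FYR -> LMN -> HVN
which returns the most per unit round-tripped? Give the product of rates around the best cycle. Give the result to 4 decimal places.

1.1054

(1) 3.668 × 0.8501 × 0.3545 = 1.10539
(2) 0.4139 × 2.923 × 0.7457 = 0.90217
Highest is cycle (1) at 1.1054 (>1, arbitrage).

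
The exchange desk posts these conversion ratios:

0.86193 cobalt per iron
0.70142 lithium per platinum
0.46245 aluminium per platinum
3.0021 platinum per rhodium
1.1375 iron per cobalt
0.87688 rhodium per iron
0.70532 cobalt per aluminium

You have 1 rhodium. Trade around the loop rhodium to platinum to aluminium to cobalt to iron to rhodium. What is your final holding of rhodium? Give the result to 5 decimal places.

1 rhodium × 3.0021 = 3.0021 platinum
3.0021 platinum × 0.46245 = 1.388321145 aluminium
1.388321145 aluminium × 0.70532 = 0.9792106699914 cobalt
0.9792106699914 cobalt × 1.1375 = 1.1138521371152175 iron
1.1138521371152175 iron × 0.87688 = 0.9767146619935919214 rhodium

0.97671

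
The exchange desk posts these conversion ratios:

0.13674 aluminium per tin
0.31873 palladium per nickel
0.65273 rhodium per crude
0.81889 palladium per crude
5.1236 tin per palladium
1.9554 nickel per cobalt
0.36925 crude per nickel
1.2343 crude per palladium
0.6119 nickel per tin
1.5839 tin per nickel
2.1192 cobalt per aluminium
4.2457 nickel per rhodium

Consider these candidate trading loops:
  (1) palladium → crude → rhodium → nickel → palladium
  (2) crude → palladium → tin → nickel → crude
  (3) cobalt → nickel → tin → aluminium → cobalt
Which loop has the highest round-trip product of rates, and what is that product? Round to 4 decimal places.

(1) 1.2343 × 0.65273 × 4.2457 × 0.31873 = 1.09025
(2) 0.81889 × 5.1236 × 0.6119 × 0.36925 = 0.94799
(3) 1.9554 × 1.5839 × 0.13674 × 2.1192 = 0.89749
Highest is cycle (1) at 1.0903 (>1, arbitrage).

1.0903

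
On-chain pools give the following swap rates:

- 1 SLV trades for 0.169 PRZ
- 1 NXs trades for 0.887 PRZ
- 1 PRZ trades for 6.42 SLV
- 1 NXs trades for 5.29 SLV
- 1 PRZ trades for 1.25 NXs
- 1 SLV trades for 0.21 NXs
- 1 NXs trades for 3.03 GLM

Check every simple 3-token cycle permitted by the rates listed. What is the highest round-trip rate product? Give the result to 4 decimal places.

1.1959

PRZ→SLV→NXs→PRZ: 6.42 × 0.21 × 0.887 = 1.19585
PRZ→NXs→SLV→PRZ: 1.25 × 5.29 × 0.169 = 1.11751
Maximum is PRZ→SLV→NXs→PRZ at 1.1959; arbitrage exists.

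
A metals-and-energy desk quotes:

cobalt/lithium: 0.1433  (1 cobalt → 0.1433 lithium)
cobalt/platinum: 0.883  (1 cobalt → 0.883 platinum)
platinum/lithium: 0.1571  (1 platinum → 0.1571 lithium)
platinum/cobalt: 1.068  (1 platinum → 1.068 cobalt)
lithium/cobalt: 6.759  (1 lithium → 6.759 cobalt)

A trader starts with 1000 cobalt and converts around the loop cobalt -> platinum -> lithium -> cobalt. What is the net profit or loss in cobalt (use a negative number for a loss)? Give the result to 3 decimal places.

-62.396

1000 cobalt × 0.883 = 883 platinum
883 platinum × 0.1571 = 138.7193 lithium
138.7193 lithium × 6.759 = 937.6037487 cobalt
Net change: 937.6037487 − 1000 = -62.3962513 cobalt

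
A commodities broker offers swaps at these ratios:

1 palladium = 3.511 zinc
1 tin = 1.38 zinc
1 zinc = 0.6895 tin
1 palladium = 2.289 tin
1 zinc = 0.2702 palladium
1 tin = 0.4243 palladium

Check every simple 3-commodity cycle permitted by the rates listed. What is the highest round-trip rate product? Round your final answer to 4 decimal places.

1.0272

palladium→zinc→tin→palladium: 3.511 × 0.6895 × 0.4243 = 1.02716
palladium→tin→zinc→palladium: 2.289 × 1.38 × 0.2702 = 0.85351
Maximum is palladium→zinc→tin→palladium at 1.0272; arbitrage exists.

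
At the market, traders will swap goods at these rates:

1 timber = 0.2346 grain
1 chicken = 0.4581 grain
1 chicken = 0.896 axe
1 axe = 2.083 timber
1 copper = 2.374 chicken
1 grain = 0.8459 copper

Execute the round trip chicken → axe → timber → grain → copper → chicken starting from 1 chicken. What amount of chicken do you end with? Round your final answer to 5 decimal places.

0.87928

1 chicken × 0.896 = 0.896 axe
0.896 axe × 2.083 = 1.866368 timber
1.866368 timber × 0.2346 = 0.4378499328 grain
0.4378499328 grain × 0.8459 = 0.37037725815552 copper
0.37037725815552 copper × 2.374 = 0.87927561086120448 chicken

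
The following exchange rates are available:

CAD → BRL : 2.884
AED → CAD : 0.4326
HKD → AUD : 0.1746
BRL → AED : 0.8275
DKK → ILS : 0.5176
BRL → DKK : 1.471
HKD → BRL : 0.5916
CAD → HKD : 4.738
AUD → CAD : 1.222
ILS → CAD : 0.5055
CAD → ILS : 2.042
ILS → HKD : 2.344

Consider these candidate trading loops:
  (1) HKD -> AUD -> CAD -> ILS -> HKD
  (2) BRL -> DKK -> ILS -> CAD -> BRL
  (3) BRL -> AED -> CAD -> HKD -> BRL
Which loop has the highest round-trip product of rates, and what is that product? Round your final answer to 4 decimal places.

(1) 0.1746 × 1.222 × 2.042 × 2.344 = 1.02124
(2) 1.471 × 0.5176 × 0.5055 × 2.884 = 1.11000
(3) 0.8275 × 0.4326 × 4.738 × 0.5916 = 1.00341
Highest is cycle (2) at 1.1100 (>1, arbitrage).

1.1100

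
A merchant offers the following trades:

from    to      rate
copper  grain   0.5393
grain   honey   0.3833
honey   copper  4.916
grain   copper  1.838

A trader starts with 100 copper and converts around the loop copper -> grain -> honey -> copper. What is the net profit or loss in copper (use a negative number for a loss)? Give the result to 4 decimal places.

100 copper × 0.5393 = 53.93 grain
53.93 grain × 0.3833 = 20.671369 honey
20.671369 honey × 4.916 = 101.620450004 copper
Net change: 101.620450004 − 100 = 1.620450004 copper

1.6205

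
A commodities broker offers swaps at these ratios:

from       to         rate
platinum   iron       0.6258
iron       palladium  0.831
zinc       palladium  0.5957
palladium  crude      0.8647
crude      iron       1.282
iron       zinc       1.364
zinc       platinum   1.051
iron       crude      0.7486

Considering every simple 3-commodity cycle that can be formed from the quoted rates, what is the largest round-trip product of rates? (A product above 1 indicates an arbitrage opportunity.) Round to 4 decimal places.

palladium→crude→iron→palladium: 0.8647 × 1.282 × 0.831 = 0.92120
platinum→iron→zinc→platinum: 0.6258 × 1.364 × 1.051 = 0.89712
Maximum is palladium→crude→iron→palladium at 0.9212; no arbitrage — every cycle loses value.

0.9212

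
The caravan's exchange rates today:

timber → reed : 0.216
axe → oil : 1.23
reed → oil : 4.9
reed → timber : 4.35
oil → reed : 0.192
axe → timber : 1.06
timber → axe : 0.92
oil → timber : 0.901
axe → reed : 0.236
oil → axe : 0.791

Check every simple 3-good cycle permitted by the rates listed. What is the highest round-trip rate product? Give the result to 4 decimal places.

axe→oil→timber→axe: 1.23 × 0.901 × 0.92 = 1.01957
timber→reed→oil→timber: 0.216 × 4.9 × 0.901 = 0.95362
axe→reed→timber→axe: 0.236 × 4.35 × 0.92 = 0.94447
axe→reed→oil→axe: 0.236 × 4.9 × 0.791 = 0.91471
Maximum is axe→oil→timber→axe at 1.0196; arbitrage exists.

1.0196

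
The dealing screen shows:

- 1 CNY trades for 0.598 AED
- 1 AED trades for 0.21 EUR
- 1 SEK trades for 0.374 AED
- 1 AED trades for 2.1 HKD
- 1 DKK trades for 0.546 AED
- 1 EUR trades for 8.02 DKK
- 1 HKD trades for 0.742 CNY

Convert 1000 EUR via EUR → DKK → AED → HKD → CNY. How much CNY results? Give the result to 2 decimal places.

1000 EUR × 8.02 = 8020 DKK
8020 DKK × 0.546 = 4378.92 AED
4378.92 AED × 2.1 = 9195.732 HKD
9195.732 HKD × 0.742 = 6823.233144 CNY

6823.23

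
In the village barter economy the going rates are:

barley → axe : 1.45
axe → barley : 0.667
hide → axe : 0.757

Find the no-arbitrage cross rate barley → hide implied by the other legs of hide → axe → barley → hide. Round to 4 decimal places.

1.9805

Known legs of the cycle: 0.757 × 0.667 = 0.504919
For no arbitrage the full-cycle product must be 1, so the missing rate is 1 / 0.504919 ≈ 1.980516.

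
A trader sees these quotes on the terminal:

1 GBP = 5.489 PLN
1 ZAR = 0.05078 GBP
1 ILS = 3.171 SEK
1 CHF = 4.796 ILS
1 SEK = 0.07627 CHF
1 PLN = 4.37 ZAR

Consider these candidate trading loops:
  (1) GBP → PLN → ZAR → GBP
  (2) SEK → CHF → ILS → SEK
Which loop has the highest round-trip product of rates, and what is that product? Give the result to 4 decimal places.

1.2181

(1) 5.489 × 4.37 × 0.05078 = 1.21806
(2) 0.07627 × 4.796 × 3.171 = 1.15992
Highest is cycle (1) at 1.2181 (>1, arbitrage).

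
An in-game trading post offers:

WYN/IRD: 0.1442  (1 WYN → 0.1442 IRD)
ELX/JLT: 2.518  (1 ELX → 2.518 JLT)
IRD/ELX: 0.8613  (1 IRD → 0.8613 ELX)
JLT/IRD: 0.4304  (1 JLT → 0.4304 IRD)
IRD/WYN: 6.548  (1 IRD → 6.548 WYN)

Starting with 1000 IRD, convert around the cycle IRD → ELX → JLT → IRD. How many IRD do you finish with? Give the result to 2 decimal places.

1000 IRD × 0.8613 = 861.3 ELX
861.3 ELX × 2.518 = 2168.7534 JLT
2168.7534 JLT × 0.4304 = 933.43146336 IRD

933.43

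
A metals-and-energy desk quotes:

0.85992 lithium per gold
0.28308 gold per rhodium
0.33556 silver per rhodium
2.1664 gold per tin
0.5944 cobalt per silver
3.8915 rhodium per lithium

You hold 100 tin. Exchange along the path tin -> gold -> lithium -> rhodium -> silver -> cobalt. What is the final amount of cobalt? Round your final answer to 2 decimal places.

100 tin × 2.1664 = 216.64 gold
216.64 gold × 0.85992 = 186.2930688 lithium
186.2930688 lithium × 3.8915 = 724.9594772352 rhodium
724.9594772352 rhodium × 0.33556 = 243.267402181043712 silver
243.267402181043712 silver × 0.5944 = 144.5981438564123824128 cobalt

144.60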